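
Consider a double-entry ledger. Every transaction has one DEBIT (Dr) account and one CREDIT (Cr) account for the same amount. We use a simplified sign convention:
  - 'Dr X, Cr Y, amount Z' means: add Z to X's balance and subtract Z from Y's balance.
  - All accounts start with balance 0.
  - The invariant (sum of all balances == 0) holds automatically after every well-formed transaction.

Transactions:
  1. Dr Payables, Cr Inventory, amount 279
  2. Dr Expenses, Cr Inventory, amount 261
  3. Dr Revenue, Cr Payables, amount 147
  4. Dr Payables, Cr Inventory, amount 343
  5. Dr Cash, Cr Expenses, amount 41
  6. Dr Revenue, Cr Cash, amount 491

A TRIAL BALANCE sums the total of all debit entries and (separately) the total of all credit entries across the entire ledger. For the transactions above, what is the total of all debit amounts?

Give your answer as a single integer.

Txn 1: debit+=279
Txn 2: debit+=261
Txn 3: debit+=147
Txn 4: debit+=343
Txn 5: debit+=41
Txn 6: debit+=491
Total debits = 1562

Answer: 1562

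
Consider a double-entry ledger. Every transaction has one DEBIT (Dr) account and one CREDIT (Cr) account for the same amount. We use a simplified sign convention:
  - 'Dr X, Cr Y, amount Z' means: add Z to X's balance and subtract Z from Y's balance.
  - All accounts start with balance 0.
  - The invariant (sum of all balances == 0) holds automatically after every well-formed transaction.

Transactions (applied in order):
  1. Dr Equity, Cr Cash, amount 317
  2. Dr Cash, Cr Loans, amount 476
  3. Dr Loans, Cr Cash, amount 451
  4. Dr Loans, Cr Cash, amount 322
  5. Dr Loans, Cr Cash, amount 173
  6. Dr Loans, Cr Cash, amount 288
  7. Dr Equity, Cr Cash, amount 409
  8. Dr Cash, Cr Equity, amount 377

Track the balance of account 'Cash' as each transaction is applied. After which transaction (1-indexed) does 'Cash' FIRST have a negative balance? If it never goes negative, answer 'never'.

Answer: 1

Derivation:
After txn 1: Cash=-317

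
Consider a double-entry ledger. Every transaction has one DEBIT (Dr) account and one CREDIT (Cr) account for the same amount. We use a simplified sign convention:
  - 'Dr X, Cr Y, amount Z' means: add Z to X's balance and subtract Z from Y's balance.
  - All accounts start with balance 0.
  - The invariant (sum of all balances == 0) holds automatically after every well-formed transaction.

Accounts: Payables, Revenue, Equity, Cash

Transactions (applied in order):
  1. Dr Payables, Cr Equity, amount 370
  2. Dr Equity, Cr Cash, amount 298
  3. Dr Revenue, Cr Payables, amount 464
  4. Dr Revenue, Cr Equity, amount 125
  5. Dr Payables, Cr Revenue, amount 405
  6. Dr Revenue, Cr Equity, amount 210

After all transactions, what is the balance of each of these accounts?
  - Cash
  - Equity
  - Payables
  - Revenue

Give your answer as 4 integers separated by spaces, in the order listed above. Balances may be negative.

After txn 1 (Dr Payables, Cr Equity, amount 370): Equity=-370 Payables=370
After txn 2 (Dr Equity, Cr Cash, amount 298): Cash=-298 Equity=-72 Payables=370
After txn 3 (Dr Revenue, Cr Payables, amount 464): Cash=-298 Equity=-72 Payables=-94 Revenue=464
After txn 4 (Dr Revenue, Cr Equity, amount 125): Cash=-298 Equity=-197 Payables=-94 Revenue=589
After txn 5 (Dr Payables, Cr Revenue, amount 405): Cash=-298 Equity=-197 Payables=311 Revenue=184
After txn 6 (Dr Revenue, Cr Equity, amount 210): Cash=-298 Equity=-407 Payables=311 Revenue=394

Answer: -298 -407 311 394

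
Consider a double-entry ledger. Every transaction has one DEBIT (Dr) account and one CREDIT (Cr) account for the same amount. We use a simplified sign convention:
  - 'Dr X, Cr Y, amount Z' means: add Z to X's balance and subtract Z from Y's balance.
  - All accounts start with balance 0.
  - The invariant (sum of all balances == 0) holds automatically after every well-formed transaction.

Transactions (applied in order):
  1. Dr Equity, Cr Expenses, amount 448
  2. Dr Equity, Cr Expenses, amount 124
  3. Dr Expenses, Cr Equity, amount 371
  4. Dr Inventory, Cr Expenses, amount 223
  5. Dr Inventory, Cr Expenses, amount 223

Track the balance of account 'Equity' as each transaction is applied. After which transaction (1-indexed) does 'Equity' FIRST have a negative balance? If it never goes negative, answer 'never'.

After txn 1: Equity=448
After txn 2: Equity=572
After txn 3: Equity=201
After txn 4: Equity=201
After txn 5: Equity=201

Answer: never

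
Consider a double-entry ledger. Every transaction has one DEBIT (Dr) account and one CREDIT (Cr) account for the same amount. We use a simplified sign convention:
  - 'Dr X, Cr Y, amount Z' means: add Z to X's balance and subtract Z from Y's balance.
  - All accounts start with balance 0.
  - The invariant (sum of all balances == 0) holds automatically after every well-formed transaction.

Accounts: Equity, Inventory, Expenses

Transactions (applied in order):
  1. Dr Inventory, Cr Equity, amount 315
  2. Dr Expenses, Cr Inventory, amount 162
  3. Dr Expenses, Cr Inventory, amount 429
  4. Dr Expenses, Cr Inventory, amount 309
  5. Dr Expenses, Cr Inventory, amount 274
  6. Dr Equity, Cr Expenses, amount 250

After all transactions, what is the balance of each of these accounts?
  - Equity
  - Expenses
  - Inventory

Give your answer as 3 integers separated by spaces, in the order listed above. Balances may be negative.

After txn 1 (Dr Inventory, Cr Equity, amount 315): Equity=-315 Inventory=315
After txn 2 (Dr Expenses, Cr Inventory, amount 162): Equity=-315 Expenses=162 Inventory=153
After txn 3 (Dr Expenses, Cr Inventory, amount 429): Equity=-315 Expenses=591 Inventory=-276
After txn 4 (Dr Expenses, Cr Inventory, amount 309): Equity=-315 Expenses=900 Inventory=-585
After txn 5 (Dr Expenses, Cr Inventory, amount 274): Equity=-315 Expenses=1174 Inventory=-859
After txn 6 (Dr Equity, Cr Expenses, amount 250): Equity=-65 Expenses=924 Inventory=-859

Answer: -65 924 -859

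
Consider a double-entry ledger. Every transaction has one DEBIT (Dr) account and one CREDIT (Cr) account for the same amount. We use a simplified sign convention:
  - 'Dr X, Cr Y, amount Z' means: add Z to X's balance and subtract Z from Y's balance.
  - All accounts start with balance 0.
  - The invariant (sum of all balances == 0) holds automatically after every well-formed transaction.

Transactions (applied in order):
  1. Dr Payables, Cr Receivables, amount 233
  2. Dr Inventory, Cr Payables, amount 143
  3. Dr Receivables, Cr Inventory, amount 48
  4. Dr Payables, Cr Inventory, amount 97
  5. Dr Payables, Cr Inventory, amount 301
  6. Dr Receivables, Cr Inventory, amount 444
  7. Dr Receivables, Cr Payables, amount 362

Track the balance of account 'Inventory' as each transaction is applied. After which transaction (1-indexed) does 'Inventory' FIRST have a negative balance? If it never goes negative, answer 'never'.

After txn 1: Inventory=0
After txn 2: Inventory=143
After txn 3: Inventory=95
After txn 4: Inventory=-2

Answer: 4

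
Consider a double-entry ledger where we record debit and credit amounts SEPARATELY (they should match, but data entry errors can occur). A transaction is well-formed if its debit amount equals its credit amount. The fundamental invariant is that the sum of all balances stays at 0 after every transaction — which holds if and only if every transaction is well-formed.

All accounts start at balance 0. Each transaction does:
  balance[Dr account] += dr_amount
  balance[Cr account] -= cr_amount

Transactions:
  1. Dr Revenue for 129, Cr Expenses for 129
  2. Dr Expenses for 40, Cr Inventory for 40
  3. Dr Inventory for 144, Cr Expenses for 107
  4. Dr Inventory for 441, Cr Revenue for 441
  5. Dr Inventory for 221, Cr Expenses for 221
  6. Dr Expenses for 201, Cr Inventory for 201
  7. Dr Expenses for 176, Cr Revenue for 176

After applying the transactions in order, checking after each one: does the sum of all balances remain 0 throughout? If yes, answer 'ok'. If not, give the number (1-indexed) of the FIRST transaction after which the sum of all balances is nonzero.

After txn 1: dr=129 cr=129 sum_balances=0
After txn 2: dr=40 cr=40 sum_balances=0
After txn 3: dr=144 cr=107 sum_balances=37
After txn 4: dr=441 cr=441 sum_balances=37
After txn 5: dr=221 cr=221 sum_balances=37
After txn 6: dr=201 cr=201 sum_balances=37
After txn 7: dr=176 cr=176 sum_balances=37

Answer: 3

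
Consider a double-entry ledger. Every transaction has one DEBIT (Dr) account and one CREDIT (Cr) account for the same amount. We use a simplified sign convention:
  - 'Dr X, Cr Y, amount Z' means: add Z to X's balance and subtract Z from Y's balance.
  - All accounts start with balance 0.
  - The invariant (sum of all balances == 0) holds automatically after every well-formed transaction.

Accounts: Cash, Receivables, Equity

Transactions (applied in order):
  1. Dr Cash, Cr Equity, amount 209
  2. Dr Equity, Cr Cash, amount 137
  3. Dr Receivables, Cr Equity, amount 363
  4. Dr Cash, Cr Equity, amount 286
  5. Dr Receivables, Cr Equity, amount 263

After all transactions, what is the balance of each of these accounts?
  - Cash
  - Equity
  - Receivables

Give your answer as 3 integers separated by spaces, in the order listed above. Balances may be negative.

Answer: 358 -984 626

Derivation:
After txn 1 (Dr Cash, Cr Equity, amount 209): Cash=209 Equity=-209
After txn 2 (Dr Equity, Cr Cash, amount 137): Cash=72 Equity=-72
After txn 3 (Dr Receivables, Cr Equity, amount 363): Cash=72 Equity=-435 Receivables=363
After txn 4 (Dr Cash, Cr Equity, amount 286): Cash=358 Equity=-721 Receivables=363
After txn 5 (Dr Receivables, Cr Equity, amount 263): Cash=358 Equity=-984 Receivables=626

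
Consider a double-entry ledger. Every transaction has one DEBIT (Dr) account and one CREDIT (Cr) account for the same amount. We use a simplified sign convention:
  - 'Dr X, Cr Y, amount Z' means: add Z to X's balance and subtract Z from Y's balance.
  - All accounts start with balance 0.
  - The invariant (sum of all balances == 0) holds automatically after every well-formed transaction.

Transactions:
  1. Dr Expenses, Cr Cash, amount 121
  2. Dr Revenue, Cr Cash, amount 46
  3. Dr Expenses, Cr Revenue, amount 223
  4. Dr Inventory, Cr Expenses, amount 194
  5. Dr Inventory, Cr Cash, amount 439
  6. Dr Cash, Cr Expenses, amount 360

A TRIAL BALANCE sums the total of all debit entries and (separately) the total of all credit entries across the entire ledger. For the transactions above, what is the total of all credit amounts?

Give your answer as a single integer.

Txn 1: credit+=121
Txn 2: credit+=46
Txn 3: credit+=223
Txn 4: credit+=194
Txn 5: credit+=439
Txn 6: credit+=360
Total credits = 1383

Answer: 1383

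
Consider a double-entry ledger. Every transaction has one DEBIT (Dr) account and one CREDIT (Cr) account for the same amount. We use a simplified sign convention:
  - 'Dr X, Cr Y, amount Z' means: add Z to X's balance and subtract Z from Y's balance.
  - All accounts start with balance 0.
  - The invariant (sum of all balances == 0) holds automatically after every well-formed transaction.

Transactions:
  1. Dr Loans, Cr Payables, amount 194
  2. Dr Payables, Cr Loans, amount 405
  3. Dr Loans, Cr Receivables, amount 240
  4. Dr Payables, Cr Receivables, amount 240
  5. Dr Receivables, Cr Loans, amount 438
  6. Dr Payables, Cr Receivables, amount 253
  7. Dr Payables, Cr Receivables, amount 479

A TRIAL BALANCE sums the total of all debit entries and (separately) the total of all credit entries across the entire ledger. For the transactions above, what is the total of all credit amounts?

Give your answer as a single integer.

Answer: 2249

Derivation:
Txn 1: credit+=194
Txn 2: credit+=405
Txn 3: credit+=240
Txn 4: credit+=240
Txn 5: credit+=438
Txn 6: credit+=253
Txn 7: credit+=479
Total credits = 2249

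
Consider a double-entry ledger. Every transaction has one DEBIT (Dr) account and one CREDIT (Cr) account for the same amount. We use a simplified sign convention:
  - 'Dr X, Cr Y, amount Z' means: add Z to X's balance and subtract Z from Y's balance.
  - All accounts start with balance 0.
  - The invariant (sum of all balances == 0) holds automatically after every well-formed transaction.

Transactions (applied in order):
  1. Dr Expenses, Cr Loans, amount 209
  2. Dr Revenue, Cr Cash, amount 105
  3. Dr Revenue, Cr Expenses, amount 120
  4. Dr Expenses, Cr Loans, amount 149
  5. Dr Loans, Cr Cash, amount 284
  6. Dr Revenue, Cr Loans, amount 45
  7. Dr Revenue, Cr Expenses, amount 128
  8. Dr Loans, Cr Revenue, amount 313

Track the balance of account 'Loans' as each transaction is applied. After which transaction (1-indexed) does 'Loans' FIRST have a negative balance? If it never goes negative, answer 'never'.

Answer: 1

Derivation:
After txn 1: Loans=-209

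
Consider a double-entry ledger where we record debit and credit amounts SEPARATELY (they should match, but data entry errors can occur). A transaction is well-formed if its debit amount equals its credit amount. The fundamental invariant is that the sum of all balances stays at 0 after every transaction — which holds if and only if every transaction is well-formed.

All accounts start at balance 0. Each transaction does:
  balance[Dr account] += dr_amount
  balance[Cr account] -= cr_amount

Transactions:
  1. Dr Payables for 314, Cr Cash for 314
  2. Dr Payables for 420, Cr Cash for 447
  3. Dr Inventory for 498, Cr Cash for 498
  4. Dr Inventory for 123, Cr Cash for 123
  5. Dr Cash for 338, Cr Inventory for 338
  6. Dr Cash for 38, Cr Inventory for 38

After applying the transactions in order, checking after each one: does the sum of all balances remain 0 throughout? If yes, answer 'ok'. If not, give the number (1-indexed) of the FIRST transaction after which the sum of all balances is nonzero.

Answer: 2

Derivation:
After txn 1: dr=314 cr=314 sum_balances=0
After txn 2: dr=420 cr=447 sum_balances=-27
After txn 3: dr=498 cr=498 sum_balances=-27
After txn 4: dr=123 cr=123 sum_balances=-27
After txn 5: dr=338 cr=338 sum_balances=-27
After txn 6: dr=38 cr=38 sum_balances=-27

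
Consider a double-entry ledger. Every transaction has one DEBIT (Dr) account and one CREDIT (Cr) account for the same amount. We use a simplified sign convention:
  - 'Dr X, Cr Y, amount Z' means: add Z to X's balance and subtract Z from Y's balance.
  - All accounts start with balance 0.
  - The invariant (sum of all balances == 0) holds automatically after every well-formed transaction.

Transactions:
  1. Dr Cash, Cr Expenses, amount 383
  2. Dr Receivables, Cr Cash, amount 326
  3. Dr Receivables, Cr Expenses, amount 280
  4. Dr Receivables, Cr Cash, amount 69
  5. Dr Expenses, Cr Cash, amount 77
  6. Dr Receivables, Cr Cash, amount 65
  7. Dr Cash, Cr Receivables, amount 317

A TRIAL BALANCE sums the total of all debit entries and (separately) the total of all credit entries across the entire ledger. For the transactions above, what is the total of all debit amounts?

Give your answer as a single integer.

Answer: 1517

Derivation:
Txn 1: debit+=383
Txn 2: debit+=326
Txn 3: debit+=280
Txn 4: debit+=69
Txn 5: debit+=77
Txn 6: debit+=65
Txn 7: debit+=317
Total debits = 1517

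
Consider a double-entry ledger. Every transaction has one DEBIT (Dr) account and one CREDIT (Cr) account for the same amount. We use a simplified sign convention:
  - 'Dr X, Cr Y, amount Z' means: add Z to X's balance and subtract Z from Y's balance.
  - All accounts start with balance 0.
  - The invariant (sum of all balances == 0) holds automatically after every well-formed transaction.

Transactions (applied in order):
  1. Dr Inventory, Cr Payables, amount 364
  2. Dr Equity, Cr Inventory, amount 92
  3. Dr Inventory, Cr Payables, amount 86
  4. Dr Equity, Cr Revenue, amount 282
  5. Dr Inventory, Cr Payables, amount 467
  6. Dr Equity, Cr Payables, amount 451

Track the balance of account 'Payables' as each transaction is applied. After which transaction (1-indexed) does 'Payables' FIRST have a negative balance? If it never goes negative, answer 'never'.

After txn 1: Payables=-364

Answer: 1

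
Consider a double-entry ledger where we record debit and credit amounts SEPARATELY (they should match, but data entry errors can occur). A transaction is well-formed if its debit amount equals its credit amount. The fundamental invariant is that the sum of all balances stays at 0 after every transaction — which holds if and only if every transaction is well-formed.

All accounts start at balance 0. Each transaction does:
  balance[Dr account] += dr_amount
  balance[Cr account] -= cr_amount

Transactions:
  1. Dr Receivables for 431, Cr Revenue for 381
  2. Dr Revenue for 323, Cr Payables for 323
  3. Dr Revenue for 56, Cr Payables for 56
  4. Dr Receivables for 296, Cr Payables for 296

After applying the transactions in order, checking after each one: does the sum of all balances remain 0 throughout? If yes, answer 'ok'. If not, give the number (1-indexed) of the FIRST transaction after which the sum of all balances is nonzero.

Answer: 1

Derivation:
After txn 1: dr=431 cr=381 sum_balances=50
After txn 2: dr=323 cr=323 sum_balances=50
After txn 3: dr=56 cr=56 sum_balances=50
After txn 4: dr=296 cr=296 sum_balances=50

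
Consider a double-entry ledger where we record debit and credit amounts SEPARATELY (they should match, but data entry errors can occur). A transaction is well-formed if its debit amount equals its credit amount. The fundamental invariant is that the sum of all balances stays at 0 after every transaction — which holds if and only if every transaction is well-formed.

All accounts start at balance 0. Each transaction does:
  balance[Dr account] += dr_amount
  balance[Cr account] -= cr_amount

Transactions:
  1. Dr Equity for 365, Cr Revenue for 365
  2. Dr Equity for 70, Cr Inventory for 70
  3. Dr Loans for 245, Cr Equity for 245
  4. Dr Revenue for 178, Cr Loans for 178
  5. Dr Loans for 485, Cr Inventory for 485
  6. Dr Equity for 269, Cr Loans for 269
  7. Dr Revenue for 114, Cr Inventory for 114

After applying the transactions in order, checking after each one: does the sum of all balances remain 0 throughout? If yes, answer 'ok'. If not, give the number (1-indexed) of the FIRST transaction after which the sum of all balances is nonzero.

After txn 1: dr=365 cr=365 sum_balances=0
After txn 2: dr=70 cr=70 sum_balances=0
After txn 3: dr=245 cr=245 sum_balances=0
After txn 4: dr=178 cr=178 sum_balances=0
After txn 5: dr=485 cr=485 sum_balances=0
After txn 6: dr=269 cr=269 sum_balances=0
After txn 7: dr=114 cr=114 sum_balances=0

Answer: ok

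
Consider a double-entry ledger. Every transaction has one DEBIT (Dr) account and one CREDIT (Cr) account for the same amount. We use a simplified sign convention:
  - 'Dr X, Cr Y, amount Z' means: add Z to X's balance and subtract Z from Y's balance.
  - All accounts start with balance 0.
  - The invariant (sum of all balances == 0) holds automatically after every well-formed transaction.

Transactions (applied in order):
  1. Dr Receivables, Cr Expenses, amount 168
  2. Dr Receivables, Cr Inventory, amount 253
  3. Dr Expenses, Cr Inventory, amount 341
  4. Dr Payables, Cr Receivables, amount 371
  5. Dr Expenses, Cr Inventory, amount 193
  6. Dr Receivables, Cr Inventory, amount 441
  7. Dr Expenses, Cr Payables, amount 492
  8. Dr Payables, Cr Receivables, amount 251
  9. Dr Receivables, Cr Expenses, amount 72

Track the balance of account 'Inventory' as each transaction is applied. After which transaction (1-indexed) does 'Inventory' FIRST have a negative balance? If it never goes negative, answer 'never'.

After txn 1: Inventory=0
After txn 2: Inventory=-253

Answer: 2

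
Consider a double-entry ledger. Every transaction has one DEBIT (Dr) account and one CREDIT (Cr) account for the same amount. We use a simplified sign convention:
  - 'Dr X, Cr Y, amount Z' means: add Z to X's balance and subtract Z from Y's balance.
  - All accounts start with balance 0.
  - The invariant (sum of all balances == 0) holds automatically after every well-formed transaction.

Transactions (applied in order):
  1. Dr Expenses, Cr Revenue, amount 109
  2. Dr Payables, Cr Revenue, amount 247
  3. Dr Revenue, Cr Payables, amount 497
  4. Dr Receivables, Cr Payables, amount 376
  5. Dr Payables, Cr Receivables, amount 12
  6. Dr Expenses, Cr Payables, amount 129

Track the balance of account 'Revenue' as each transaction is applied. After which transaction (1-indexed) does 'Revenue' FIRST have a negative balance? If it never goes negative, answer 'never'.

After txn 1: Revenue=-109

Answer: 1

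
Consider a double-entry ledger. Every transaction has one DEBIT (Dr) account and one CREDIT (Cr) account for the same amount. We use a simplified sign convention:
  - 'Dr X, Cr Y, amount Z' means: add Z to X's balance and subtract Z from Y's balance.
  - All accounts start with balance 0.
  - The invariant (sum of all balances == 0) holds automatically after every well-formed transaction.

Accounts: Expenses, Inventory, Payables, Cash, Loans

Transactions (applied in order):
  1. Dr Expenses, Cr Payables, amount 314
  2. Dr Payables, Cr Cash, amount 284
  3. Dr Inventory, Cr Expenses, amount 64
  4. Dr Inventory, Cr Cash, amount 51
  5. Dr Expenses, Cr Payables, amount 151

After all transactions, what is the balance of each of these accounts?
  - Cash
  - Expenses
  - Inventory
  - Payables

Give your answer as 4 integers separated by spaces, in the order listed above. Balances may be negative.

After txn 1 (Dr Expenses, Cr Payables, amount 314): Expenses=314 Payables=-314
After txn 2 (Dr Payables, Cr Cash, amount 284): Cash=-284 Expenses=314 Payables=-30
After txn 3 (Dr Inventory, Cr Expenses, amount 64): Cash=-284 Expenses=250 Inventory=64 Payables=-30
After txn 4 (Dr Inventory, Cr Cash, amount 51): Cash=-335 Expenses=250 Inventory=115 Payables=-30
After txn 5 (Dr Expenses, Cr Payables, amount 151): Cash=-335 Expenses=401 Inventory=115 Payables=-181

Answer: -335 401 115 -181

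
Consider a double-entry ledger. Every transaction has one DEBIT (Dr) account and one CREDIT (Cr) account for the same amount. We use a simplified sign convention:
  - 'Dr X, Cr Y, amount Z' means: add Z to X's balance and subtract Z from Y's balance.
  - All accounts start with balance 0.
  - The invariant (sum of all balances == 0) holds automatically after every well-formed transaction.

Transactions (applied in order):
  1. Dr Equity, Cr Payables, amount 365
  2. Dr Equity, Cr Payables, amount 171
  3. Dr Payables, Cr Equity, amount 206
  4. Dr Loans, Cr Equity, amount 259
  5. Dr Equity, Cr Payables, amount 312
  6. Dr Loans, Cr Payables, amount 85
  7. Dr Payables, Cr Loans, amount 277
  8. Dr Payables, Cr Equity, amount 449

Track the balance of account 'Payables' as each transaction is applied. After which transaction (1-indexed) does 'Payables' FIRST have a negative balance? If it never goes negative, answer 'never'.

After txn 1: Payables=-365

Answer: 1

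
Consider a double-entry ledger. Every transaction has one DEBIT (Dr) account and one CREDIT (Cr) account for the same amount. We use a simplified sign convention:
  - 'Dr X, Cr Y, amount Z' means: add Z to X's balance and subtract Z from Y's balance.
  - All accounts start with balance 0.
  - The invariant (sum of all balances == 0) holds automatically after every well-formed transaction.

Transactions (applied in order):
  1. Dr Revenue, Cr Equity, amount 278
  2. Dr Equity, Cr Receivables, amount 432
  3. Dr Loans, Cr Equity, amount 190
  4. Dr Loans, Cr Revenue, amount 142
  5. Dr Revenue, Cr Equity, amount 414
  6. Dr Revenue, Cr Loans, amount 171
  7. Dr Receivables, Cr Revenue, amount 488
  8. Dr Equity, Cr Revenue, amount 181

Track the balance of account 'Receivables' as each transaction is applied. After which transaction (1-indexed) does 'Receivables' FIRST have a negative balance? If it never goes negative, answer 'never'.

Answer: 2

Derivation:
After txn 1: Receivables=0
After txn 2: Receivables=-432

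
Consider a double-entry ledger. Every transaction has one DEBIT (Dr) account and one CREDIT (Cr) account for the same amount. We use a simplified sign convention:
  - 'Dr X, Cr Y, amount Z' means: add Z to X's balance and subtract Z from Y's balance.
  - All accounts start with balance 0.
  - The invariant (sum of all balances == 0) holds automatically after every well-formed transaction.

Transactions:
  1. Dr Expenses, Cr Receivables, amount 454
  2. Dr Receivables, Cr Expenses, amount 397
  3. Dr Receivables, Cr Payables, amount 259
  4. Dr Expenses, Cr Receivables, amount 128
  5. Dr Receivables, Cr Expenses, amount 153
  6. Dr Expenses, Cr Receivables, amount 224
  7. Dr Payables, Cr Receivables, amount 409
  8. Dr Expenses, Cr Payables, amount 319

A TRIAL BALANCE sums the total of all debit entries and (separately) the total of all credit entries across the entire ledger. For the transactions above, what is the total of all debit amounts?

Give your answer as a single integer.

Answer: 2343

Derivation:
Txn 1: debit+=454
Txn 2: debit+=397
Txn 3: debit+=259
Txn 4: debit+=128
Txn 5: debit+=153
Txn 6: debit+=224
Txn 7: debit+=409
Txn 8: debit+=319
Total debits = 2343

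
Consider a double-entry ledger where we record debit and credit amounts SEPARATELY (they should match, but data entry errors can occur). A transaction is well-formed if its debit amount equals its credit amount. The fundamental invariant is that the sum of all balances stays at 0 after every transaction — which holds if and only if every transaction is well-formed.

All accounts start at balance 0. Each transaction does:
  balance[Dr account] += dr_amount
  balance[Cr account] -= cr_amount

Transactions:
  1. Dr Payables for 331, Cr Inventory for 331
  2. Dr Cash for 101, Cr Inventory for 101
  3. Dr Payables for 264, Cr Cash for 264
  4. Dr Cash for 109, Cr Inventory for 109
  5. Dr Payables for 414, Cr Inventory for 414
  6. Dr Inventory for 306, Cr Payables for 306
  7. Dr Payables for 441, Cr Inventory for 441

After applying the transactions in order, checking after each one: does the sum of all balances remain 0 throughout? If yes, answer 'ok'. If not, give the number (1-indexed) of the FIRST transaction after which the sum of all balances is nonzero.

Answer: ok

Derivation:
After txn 1: dr=331 cr=331 sum_balances=0
After txn 2: dr=101 cr=101 sum_balances=0
After txn 3: dr=264 cr=264 sum_balances=0
After txn 4: dr=109 cr=109 sum_balances=0
After txn 5: dr=414 cr=414 sum_balances=0
After txn 6: dr=306 cr=306 sum_balances=0
After txn 7: dr=441 cr=441 sum_balances=0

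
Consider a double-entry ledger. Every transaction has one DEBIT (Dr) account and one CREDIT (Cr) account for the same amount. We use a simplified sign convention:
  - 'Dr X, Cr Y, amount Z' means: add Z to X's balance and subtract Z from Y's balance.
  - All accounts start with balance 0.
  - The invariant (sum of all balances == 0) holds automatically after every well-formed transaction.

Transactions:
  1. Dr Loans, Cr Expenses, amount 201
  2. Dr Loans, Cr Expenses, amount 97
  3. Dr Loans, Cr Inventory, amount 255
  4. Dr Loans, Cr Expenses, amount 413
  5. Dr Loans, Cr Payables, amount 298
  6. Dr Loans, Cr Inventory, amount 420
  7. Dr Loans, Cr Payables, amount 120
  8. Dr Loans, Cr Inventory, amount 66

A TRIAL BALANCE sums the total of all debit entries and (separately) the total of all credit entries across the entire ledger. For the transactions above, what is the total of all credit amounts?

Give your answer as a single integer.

Txn 1: credit+=201
Txn 2: credit+=97
Txn 3: credit+=255
Txn 4: credit+=413
Txn 5: credit+=298
Txn 6: credit+=420
Txn 7: credit+=120
Txn 8: credit+=66
Total credits = 1870

Answer: 1870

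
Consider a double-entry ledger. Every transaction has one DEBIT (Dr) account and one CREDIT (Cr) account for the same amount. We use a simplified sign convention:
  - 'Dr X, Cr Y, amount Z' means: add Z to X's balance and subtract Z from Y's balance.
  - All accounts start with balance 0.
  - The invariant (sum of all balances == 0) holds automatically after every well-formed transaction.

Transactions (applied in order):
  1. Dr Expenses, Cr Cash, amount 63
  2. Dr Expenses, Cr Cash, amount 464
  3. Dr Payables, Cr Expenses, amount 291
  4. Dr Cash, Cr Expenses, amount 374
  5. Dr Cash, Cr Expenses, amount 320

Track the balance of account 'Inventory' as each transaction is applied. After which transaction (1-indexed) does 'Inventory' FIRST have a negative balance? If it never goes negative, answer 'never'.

After txn 1: Inventory=0
After txn 2: Inventory=0
After txn 3: Inventory=0
After txn 4: Inventory=0
After txn 5: Inventory=0

Answer: never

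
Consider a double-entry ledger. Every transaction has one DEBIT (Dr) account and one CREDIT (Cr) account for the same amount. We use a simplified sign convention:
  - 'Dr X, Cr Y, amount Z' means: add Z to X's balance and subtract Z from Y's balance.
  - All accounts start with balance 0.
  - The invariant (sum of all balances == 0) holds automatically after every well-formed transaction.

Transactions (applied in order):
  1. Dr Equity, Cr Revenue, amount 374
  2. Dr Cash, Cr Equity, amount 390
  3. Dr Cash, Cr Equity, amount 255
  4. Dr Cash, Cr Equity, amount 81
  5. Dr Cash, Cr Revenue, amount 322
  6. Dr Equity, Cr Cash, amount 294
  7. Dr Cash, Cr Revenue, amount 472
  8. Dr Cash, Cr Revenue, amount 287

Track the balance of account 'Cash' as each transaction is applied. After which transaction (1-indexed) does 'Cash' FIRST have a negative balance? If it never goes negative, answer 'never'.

After txn 1: Cash=0
After txn 2: Cash=390
After txn 3: Cash=645
After txn 4: Cash=726
After txn 5: Cash=1048
After txn 6: Cash=754
After txn 7: Cash=1226
After txn 8: Cash=1513

Answer: never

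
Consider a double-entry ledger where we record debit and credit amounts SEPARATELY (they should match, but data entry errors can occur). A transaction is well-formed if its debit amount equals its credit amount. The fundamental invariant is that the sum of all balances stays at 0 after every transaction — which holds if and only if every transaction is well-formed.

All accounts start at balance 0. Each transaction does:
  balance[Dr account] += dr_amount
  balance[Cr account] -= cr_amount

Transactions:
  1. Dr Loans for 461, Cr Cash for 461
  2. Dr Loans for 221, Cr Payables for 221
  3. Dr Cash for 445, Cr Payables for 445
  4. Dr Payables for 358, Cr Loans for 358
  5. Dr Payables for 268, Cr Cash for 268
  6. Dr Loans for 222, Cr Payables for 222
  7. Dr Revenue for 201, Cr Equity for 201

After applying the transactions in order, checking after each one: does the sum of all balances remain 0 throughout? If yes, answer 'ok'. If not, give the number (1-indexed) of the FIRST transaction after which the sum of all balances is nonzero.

Answer: ok

Derivation:
After txn 1: dr=461 cr=461 sum_balances=0
After txn 2: dr=221 cr=221 sum_balances=0
After txn 3: dr=445 cr=445 sum_balances=0
After txn 4: dr=358 cr=358 sum_balances=0
After txn 5: dr=268 cr=268 sum_balances=0
After txn 6: dr=222 cr=222 sum_balances=0
After txn 7: dr=201 cr=201 sum_balances=0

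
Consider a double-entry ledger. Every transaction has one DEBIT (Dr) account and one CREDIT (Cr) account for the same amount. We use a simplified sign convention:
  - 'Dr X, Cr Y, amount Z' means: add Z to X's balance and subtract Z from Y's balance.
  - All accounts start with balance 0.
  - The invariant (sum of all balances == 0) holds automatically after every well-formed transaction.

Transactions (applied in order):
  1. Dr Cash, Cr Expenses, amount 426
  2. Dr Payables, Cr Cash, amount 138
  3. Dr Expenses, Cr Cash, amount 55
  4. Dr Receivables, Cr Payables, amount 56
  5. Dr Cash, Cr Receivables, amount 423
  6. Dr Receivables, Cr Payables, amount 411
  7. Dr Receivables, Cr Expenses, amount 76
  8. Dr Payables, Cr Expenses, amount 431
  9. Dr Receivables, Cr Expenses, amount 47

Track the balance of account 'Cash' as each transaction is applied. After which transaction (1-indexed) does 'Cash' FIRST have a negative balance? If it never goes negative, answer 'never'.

After txn 1: Cash=426
After txn 2: Cash=288
After txn 3: Cash=233
After txn 4: Cash=233
After txn 5: Cash=656
After txn 6: Cash=656
After txn 7: Cash=656
After txn 8: Cash=656
After txn 9: Cash=656

Answer: never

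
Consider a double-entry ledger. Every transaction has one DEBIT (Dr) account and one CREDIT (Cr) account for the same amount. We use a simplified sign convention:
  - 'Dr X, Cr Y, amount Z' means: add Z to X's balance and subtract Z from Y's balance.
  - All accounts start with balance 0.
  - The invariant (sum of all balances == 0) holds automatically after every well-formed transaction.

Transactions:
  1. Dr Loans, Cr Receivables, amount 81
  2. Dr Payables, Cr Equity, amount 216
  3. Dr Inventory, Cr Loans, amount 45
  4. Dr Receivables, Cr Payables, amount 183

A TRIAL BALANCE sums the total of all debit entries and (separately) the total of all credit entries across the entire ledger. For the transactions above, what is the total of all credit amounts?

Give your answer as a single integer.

Answer: 525

Derivation:
Txn 1: credit+=81
Txn 2: credit+=216
Txn 3: credit+=45
Txn 4: credit+=183
Total credits = 525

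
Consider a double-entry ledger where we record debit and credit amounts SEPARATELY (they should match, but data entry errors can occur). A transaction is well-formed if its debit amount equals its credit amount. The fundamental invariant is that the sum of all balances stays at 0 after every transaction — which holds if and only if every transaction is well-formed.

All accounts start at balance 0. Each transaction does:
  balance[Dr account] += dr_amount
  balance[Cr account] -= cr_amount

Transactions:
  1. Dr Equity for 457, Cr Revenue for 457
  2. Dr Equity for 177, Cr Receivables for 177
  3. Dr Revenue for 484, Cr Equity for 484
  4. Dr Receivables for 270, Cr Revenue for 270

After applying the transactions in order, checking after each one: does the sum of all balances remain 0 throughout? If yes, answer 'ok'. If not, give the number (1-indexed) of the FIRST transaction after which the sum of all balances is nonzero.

Answer: ok

Derivation:
After txn 1: dr=457 cr=457 sum_balances=0
After txn 2: dr=177 cr=177 sum_balances=0
After txn 3: dr=484 cr=484 sum_balances=0
After txn 4: dr=270 cr=270 sum_balances=0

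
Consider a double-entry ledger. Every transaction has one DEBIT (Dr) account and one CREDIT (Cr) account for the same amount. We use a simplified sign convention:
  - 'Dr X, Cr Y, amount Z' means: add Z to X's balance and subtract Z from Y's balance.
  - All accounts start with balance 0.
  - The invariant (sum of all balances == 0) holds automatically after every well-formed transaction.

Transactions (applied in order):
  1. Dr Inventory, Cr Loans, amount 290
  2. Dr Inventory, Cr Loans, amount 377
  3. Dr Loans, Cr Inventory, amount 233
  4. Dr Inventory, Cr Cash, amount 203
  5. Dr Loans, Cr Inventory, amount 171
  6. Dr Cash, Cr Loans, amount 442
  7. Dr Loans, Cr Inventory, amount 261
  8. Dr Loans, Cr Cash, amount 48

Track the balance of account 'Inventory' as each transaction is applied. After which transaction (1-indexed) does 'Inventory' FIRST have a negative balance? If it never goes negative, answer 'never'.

After txn 1: Inventory=290
After txn 2: Inventory=667
After txn 3: Inventory=434
After txn 4: Inventory=637
After txn 5: Inventory=466
After txn 6: Inventory=466
After txn 7: Inventory=205
After txn 8: Inventory=205

Answer: never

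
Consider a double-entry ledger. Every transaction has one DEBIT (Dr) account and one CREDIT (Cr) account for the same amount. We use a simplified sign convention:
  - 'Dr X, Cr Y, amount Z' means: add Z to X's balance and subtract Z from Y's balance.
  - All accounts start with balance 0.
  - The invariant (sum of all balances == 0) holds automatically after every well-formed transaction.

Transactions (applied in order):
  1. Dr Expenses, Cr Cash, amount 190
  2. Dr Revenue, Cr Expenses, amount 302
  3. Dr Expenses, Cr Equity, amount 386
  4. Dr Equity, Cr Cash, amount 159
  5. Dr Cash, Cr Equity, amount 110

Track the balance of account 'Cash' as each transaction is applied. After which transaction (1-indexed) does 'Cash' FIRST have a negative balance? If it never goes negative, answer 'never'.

After txn 1: Cash=-190

Answer: 1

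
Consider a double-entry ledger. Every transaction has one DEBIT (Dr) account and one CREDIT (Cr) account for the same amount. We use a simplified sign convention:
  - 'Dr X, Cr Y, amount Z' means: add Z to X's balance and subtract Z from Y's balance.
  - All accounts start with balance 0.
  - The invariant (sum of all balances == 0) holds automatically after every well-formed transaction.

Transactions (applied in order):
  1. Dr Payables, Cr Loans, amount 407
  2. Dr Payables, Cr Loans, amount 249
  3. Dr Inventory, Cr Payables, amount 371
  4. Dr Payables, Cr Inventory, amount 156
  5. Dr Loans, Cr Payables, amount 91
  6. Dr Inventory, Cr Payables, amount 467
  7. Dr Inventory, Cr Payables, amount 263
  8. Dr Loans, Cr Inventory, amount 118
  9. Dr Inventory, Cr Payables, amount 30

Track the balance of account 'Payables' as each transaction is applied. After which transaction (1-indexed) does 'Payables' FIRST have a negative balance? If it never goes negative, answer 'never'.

Answer: 6

Derivation:
After txn 1: Payables=407
After txn 2: Payables=656
After txn 3: Payables=285
After txn 4: Payables=441
After txn 5: Payables=350
After txn 6: Payables=-117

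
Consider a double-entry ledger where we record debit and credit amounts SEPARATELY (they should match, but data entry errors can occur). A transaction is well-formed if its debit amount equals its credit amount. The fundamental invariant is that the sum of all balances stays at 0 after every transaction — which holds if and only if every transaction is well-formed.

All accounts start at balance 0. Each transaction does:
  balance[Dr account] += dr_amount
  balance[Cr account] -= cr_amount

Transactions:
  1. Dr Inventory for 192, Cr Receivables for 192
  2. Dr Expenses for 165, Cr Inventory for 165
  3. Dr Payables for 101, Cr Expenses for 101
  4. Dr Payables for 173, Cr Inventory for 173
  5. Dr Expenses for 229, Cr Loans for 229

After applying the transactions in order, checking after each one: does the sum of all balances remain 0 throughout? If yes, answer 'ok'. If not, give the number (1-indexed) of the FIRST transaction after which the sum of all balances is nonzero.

Answer: ok

Derivation:
After txn 1: dr=192 cr=192 sum_balances=0
After txn 2: dr=165 cr=165 sum_balances=0
After txn 3: dr=101 cr=101 sum_balances=0
After txn 4: dr=173 cr=173 sum_balances=0
After txn 5: dr=229 cr=229 sum_balances=0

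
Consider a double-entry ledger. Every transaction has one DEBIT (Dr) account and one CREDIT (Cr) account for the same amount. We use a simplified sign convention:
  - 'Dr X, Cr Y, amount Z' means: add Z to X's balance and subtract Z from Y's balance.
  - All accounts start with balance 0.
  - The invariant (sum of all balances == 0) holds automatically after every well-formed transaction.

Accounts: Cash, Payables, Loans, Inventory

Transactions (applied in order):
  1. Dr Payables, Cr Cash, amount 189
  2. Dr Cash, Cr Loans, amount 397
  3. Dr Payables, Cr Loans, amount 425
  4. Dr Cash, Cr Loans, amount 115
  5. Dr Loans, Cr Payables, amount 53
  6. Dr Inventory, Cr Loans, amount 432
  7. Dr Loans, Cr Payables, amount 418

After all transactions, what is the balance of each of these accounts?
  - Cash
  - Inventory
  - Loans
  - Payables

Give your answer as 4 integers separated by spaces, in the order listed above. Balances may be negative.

After txn 1 (Dr Payables, Cr Cash, amount 189): Cash=-189 Payables=189
After txn 2 (Dr Cash, Cr Loans, amount 397): Cash=208 Loans=-397 Payables=189
After txn 3 (Dr Payables, Cr Loans, amount 425): Cash=208 Loans=-822 Payables=614
After txn 4 (Dr Cash, Cr Loans, amount 115): Cash=323 Loans=-937 Payables=614
After txn 5 (Dr Loans, Cr Payables, amount 53): Cash=323 Loans=-884 Payables=561
After txn 6 (Dr Inventory, Cr Loans, amount 432): Cash=323 Inventory=432 Loans=-1316 Payables=561
After txn 7 (Dr Loans, Cr Payables, amount 418): Cash=323 Inventory=432 Loans=-898 Payables=143

Answer: 323 432 -898 143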